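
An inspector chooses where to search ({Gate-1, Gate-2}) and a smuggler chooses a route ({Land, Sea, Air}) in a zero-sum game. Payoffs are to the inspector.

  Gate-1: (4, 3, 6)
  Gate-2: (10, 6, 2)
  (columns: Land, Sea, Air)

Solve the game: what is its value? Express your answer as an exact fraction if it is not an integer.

Row minima: Gate-1 → 3, Gate-2 → 2; maximin = 3.
Column maxima: Land → 10, Sea → 6, Air → 6; minimax = 6.
3 ≠ 6, so there is no saddle point; optimal play is mixed.
Land is strictly dominated by Sea (it gives the inspector strictly more in every row), so the smuggler never plays it.
On the remaining 2×2 (Gate-1, Gate-2 vs Sea, Air):
Let the inspector play Gate-1 with probability p. Expected payoff against Sea: 3p + 6(1−p) = −3p + 6; against Air: 6p + 2(1−p) = 4p + 2.
Setting these equal: −3p + 6 = 4p + 2 ⇒ −7p = -4 ⇒ p = 4/7, and the value is (-3)·(4/7) + 6 = 30/7.
For the smuggler: with q = P(Sea), equating Gate-1's and Gate-2's payoffs gives −3q + 6 = 4q + 2 ⇒ q = 4/7.

30/7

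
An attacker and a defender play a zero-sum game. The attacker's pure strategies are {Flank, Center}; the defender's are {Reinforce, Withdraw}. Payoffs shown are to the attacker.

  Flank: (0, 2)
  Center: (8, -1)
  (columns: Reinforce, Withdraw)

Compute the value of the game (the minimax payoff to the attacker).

Row minima: Flank → 0, Center → -1; maximin = 0.
Column maxima: Reinforce → 8, Withdraw → 2; minimax = 2.
0 ≠ 2, so there is no saddle point; optimal play is mixed.
Let the attacker play Flank with probability p. Expected payoff against Reinforce: 0p + 8(1−p) = −8p + 8; against Withdraw: 2p + (-1)(1−p) = 3p − 1.
Setting these equal: −8p + 8 = 3p − 1 ⇒ −11p = -9 ⇒ p = 9/11, and the value is (-8)·(9/11) + 8 = 16/11.
For the defender: with q = P(Reinforce), equating Flank's and Center's payoffs gives −2q + 2 = 9q − 1 ⇒ q = 3/11.

16/11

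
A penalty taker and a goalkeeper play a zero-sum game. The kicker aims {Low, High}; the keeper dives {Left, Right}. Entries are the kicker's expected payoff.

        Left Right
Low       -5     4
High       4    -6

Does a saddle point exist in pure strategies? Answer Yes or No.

Row minima: Low → -5, High → -6; maximin = -5.
Column maxima: Left → 4, Right → 4; minimax = 4.
-5 ≠ 4, so no pure-strategy equilibrium exists.

No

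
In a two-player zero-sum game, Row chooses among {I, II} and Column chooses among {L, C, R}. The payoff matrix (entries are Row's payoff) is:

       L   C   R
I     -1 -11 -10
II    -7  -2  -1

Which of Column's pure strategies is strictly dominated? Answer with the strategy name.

C holds Row's payoff strictly below R in every row: -11 < -10, -2 < -1.
So R is strictly dominated for Column.

R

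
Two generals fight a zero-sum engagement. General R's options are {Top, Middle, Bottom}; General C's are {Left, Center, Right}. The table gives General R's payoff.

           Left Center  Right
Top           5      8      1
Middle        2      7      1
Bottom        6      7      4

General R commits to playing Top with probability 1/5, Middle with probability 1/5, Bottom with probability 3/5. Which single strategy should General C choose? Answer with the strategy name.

Right

If General C plays Left, General R's expected payoff is (1/5)·5 + (1/5)·2 + (3/5)·6 = 5.
If General C plays Center, General R's expected payoff is (1/5)·8 + (1/5)·7 + (3/5)·7 = 36/5.
If General C plays Right, General R's expected payoff is (1/5)·1 + (1/5)·1 + (3/5)·4 = 14/5.
General C minimizes General R's payoff; the smallest is 14/5, so the best response is Right.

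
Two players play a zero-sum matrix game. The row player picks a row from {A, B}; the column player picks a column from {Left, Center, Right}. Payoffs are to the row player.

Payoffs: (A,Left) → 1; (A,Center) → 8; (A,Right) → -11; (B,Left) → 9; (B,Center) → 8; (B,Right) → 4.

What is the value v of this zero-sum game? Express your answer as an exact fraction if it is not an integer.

Row minima: A → -11, B → 4; maximin = 4.
Column maxima: Left → 9, Center → 8, Right → 4; minimax = 4.
Since maximin = minimax = 4, there is a saddle point and the value is 4.

4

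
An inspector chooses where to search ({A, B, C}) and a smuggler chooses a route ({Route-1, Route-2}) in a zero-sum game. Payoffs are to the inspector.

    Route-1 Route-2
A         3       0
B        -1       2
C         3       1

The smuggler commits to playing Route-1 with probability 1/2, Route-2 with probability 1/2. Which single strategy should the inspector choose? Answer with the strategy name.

C

Expected payoff of A: (1/2)·3 + (1/2)·0 = 3/2.
Expected payoff of B: (1/2)·(-1) + (1/2)·2 = 1/2.
Expected payoff of C: (1/2)·3 + (1/2)·1 = 2.
The largest is 2, so the inspector's best response is C.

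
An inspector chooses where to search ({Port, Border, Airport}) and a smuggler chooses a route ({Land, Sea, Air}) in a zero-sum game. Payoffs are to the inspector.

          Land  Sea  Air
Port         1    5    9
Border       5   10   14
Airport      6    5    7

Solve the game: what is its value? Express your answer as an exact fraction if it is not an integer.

Row minima: Port → 1, Border → 5, Airport → 5; maximin = 5.
Column maxima: Land → 6, Sea → 10, Air → 14; minimax = 6.
5 ≠ 6, so there is no saddle point; optimal play is mixed.
Port is strictly dominated by Border, so the inspector never plays it.
Air is strictly dominated by Land (it gives the inspector strictly more in every row), so the smuggler never plays it.
On the remaining 2×2 (Border, Airport vs Land, Sea):
Let the inspector play Border with probability p. Expected payoff against Land: 5p + 6(1−p) = −p + 6; against Sea: 10p + 5(1−p) = 5p + 5.
Setting these equal: −p + 6 = 5p + 5 ⇒ −6p = -1 ⇒ p = 1/6, and the value is (-1)·(1/6) + 6 = 35/6.
For the smuggler: with q = P(Land), equating Border's and Airport's payoffs gives −5q + 10 = q + 5 ⇒ q = 5/6.

35/6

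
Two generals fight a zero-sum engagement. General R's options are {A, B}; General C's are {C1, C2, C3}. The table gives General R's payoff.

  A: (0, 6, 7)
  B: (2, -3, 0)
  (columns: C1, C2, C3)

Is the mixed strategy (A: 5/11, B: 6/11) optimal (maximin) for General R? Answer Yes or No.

Against C1 this mix gives (5/11)·0 + (6/11)·2 = 12/11.
Against C2 this mix gives (5/11)·6 + (6/11)·(-3) = 12/11.
Against C3 this mix gives (5/11)·7 + (6/11)·0 = 35/11.
All of General C's active replies (C1, C2) yield 12/11, and no column does worse for General R. The mix makes General C indifferent and guarantees 12/11, so it is optimal.

Yes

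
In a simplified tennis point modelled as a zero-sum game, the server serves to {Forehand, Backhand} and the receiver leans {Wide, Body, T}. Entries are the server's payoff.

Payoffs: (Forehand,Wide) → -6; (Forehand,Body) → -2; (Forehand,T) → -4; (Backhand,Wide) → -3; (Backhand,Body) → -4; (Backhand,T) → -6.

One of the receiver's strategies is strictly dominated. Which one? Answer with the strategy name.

T holds the server's payoff strictly below Body in every row: -4 < -2, -6 < -4.
So Body is strictly dominated for the receiver.

Body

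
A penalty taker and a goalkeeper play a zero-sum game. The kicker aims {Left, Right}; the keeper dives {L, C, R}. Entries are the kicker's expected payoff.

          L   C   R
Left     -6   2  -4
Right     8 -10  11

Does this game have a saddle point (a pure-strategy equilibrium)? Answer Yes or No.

Row minima: Left → -6, Right → -10; maximin = -6.
Column maxima: L → 8, C → 2, R → 11; minimax = 2.
-6 ≠ 2, so no pure-strategy equilibrium exists.

No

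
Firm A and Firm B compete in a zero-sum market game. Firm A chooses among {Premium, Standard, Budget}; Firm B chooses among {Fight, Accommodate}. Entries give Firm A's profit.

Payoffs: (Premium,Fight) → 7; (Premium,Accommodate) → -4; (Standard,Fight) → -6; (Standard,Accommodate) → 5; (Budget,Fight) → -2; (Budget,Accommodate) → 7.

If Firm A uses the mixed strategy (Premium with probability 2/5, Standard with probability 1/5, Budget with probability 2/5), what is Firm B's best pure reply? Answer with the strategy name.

If Firm B plays Fight, Firm A's expected payoff is (2/5)·7 + (1/5)·(-6) + (2/5)·(-2) = 4/5.
If Firm B plays Accommodate, Firm A's expected payoff is (2/5)·(-4) + (1/5)·5 + (2/5)·7 = 11/5.
Firm B minimizes Firm A's payoff; the smallest is 4/5, so the best response is Fight.

Fight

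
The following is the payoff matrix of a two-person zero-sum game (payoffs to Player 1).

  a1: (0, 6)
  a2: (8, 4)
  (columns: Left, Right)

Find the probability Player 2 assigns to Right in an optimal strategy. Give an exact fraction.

4/5

Row minima: a1 → 0, a2 → 4; maximin = 4.
Column maxima: Left → 8, Right → 6; minimax = 6.
4 ≠ 6, so there is no saddle point; optimal play is mixed.
Let Player 1 play a1 with probability p. Expected payoff against Left: 0p + 8(1−p) = −8p + 8; against Right: 6p + 4(1−p) = 2p + 4.
Setting these equal: −8p + 8 = 2p + 4 ⇒ −10p = -4 ⇒ p = 2/5, and the value is (-8)·(2/5) + 8 = 24/5.
For Player 2: with q = P(Left), equating a1's and a2's payoffs gives −6q + 6 = 4q + 4 ⇒ q = 1/5.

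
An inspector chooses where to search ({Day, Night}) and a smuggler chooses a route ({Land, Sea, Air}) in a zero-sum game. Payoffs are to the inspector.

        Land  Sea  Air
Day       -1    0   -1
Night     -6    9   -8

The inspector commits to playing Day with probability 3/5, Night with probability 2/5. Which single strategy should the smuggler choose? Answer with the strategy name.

If the smuggler plays Land, the inspector's expected payoff is (3/5)·(-1) + (2/5)·(-6) = -3.
If the smuggler plays Sea, the inspector's expected payoff is (3/5)·0 + (2/5)·9 = 18/5.
If the smuggler plays Air, the inspector's expected payoff is (3/5)·(-1) + (2/5)·(-8) = -19/5.
The smuggler minimizes the inspector's payoff; the smallest is -19/5, so the best response is Air.

Air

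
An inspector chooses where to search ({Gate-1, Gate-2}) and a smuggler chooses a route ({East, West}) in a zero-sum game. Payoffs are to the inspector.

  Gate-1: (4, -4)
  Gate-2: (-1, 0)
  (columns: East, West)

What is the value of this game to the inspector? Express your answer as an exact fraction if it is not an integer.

-4/9

Row minima: Gate-1 → -4, Gate-2 → -1; maximin = -1.
Column maxima: East → 4, West → 0; minimax = 0.
-1 ≠ 0, so there is no saddle point; optimal play is mixed.
Let the inspector play Gate-1 with probability p. Expected payoff against East: 4p + (-1)(1−p) = 5p − 1; against West: (-4)p + 0(1−p) = −4p.
Setting these equal: 5p − 1 = −4p ⇒ 9p = 1 ⇒ p = 1/9, and the value is (5)·(1/9) − 1 = -4/9.
For the smuggler: with q = P(East), equating Gate-1's and Gate-2's payoffs gives 8q − 4 = −q ⇒ q = 4/9.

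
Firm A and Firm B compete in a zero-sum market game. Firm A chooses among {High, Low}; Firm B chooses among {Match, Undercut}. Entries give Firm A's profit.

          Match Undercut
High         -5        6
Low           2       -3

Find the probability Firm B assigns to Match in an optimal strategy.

9/16

Row minima: High → -5, Low → -3; maximin = -3.
Column maxima: Match → 2, Undercut → 6; minimax = 2.
-3 ≠ 2, so there is no saddle point; optimal play is mixed.
Let Firm A play High with probability p. Expected payoff against Match: (-5)p + 2(1−p) = −7p + 2; against Undercut: 6p + (-3)(1−p) = 9p − 3.
Setting these equal: −7p + 2 = 9p − 3 ⇒ −16p = -5 ⇒ p = 5/16, and the value is (-7)·(5/16) + 2 = -3/16.
For Firm B: with q = P(Match), equating High's and Low's payoffs gives −11q + 6 = 5q − 3 ⇒ q = 9/16.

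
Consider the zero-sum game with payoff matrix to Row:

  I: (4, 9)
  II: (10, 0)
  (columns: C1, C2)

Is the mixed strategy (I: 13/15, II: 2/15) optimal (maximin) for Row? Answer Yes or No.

Against C1 this mix gives (13/15)·4 + (2/15)·10 = 24/5.
Against C2 this mix gives (13/15)·9 + (2/15)·0 = 39/5.
Column will play C1, holding Row to 24/5. Shifting weight toward the row that does better against C1 would raise this floor (the equalizing mix achieves 6 against both C1 and C2), so the proposed strategy is not optimal.

No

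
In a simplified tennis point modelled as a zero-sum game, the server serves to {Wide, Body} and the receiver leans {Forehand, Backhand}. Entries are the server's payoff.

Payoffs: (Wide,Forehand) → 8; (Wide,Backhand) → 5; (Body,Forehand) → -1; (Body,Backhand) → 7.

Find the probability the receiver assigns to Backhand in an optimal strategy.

Row minima: Wide → 5, Body → -1; maximin = 5.
Column maxima: Forehand → 8, Backhand → 7; minimax = 7.
5 ≠ 7, so there is no saddle point; optimal play is mixed.
Let the server play Wide with probability p. Expected payoff against Forehand: 8p + (-1)(1−p) = 9p − 1; against Backhand: 5p + 7(1−p) = −2p + 7.
Setting these equal: 9p − 1 = −2p + 7 ⇒ 11p = 8 ⇒ p = 8/11, and the value is (9)·(8/11) − 1 = 61/11.
For the receiver: with q = P(Forehand), equating Wide's and Body's payoffs gives 3q + 5 = −8q + 7 ⇒ q = 2/11.

9/11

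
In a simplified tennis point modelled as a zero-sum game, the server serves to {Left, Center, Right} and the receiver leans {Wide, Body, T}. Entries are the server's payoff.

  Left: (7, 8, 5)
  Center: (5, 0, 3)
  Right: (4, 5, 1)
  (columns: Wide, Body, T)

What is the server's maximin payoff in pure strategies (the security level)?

Row minima: Left → 5, Center → 0, Right → 1.
The best of these is 5.

5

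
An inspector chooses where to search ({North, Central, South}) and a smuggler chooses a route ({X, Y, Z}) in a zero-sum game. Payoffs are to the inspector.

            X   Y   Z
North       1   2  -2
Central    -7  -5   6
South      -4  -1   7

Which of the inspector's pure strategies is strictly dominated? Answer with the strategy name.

Central

South gives a strictly higher payoff than Central against every column: -4 > -7, -1 > -5, 7 > 6.
So Central is strictly dominated and the inspector never plays it.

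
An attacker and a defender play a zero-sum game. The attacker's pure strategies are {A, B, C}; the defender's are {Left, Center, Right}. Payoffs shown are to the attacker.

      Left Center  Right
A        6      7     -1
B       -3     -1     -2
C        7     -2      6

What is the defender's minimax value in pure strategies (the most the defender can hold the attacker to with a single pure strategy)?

6

Column maxima: Left → 7, Center → 7, Right → 6.
The smallest of these is 6.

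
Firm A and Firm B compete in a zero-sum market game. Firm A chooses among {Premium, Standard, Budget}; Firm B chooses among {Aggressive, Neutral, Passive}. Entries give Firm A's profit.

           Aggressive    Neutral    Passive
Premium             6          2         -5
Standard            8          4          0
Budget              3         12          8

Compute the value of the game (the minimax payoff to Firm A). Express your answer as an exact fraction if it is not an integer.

Row minima: Premium → -5, Standard → 0, Budget → 3; maximin = 3.
Column maxima: Aggressive → 8, Neutral → 12, Passive → 8; minimax = 8.
3 ≠ 8, so there is no saddle point; optimal play is mixed.
Premium is strictly dominated by Standard, so Firm A never plays it.
Neutral is strictly dominated by Passive (it gives Firm A strictly more in every row), so Firm B never plays it.
On the remaining 2×2 (Standard, Budget vs Aggressive, Passive):
Let Firm A play Standard with probability p. Expected payoff against Aggressive: 8p + 3(1−p) = 5p + 3; against Passive: 0p + 8(1−p) = −8p + 8.
Setting these equal: 5p + 3 = −8p + 8 ⇒ 13p = 5 ⇒ p = 5/13, and the value is (5)·(5/13) + 3 = 64/13.
For Firm B: with q = P(Aggressive), equating Standard's and Budget's payoffs gives 8q = −5q + 8 ⇒ q = 8/13.

64/13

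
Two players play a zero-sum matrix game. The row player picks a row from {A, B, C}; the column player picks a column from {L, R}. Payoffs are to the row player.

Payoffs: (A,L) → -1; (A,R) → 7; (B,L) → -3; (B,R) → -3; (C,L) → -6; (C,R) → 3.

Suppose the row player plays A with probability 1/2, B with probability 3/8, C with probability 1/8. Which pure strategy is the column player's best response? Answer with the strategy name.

If the column player plays L, the row player's expected payoff is (1/2)·(-1) + (3/8)·(-3) + (1/8)·(-6) = -19/8.
If the column player plays R, the row player's expected payoff is (1/2)·7 + (3/8)·(-3) + (1/8)·3 = 11/4.
The column player minimizes the row player's payoff; the smallest is -19/8, so the best response is L.

L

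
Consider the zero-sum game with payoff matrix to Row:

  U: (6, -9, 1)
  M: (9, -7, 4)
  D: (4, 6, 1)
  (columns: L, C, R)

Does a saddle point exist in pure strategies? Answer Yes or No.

No

Row minima: U → -9, M → -7, D → 1; maximin = 1.
Column maxima: L → 9, C → 6, R → 4; minimax = 4.
1 ≠ 4, so no pure-strategy equilibrium exists.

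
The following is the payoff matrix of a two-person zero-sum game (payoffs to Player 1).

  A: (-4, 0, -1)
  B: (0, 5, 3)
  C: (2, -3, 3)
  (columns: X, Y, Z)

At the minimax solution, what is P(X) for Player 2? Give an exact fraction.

Row minima: A → -4, B → 0, C → -3; maximin = 0.
Column maxima: X → 2, Y → 5, Z → 3; minimax = 2.
0 ≠ 2, so there is no saddle point; optimal play is mixed.
A is strictly dominated by B, so Player 1 never plays it.
Z is strictly dominated by X (it gives Player 1 strictly more in every row), so Player 2 never plays it.
On the remaining 2×2 (B, C vs X, Y):
Let Player 1 play B with probability p. Expected payoff against X: 0p + 2(1−p) = −2p + 2; against Y: 5p + (-3)(1−p) = 8p − 3.
Setting these equal: −2p + 2 = 8p − 3 ⇒ −10p = -5 ⇒ p = 1/2, and the value is (-2)·(1/2) + 2 = 1.
For Player 2: with q = P(X), equating B's and C's payoffs gives −5q + 5 = 5q − 3 ⇒ q = 4/5.

4/5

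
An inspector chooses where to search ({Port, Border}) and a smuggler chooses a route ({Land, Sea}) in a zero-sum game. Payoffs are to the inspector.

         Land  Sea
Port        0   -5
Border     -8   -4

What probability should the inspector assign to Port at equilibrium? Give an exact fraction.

Row minima: Port → -5, Border → -8; maximin = -5.
Column maxima: Land → 0, Sea → -4; minimax = -4.
-5 ≠ -4, so there is no saddle point; optimal play is mixed.
Let the inspector play Port with probability p. Expected payoff against Land: 0p + (-8)(1−p) = 8p − 8; against Sea: (-5)p + (-4)(1−p) = −p − 4.
Setting these equal: 8p − 8 = −p − 4 ⇒ 9p = 4 ⇒ p = 4/9, and the value is (8)·(4/9) − 8 = -40/9.
For the smuggler: with q = P(Land), equating Port's and Border's payoffs gives 5q − 5 = −4q − 4 ⇒ q = 1/9.

4/9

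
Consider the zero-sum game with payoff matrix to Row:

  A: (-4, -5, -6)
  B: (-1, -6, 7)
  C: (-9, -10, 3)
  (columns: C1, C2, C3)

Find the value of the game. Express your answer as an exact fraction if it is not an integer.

Row minima: A → -6, B → -6, C → -10; maximin = -6.
Column maxima: C1 → -1, C2 → -5, C3 → 7; minimax = -5.
-6 ≠ -5, so there is no saddle point; optimal play is mixed.
C is strictly dominated by B, so Row never plays it.
C1 is strictly dominated by C2 (it gives Row strictly more in every row), so Column never plays it.
On the remaining 2×2 (A, B vs C2, C3):
Let Row play A with probability p. Expected payoff against C2: (-5)p + (-6)(1−p) = p − 6; against C3: (-6)p + 7(1−p) = −13p + 7.
Setting these equal: p − 6 = −13p + 7 ⇒ 14p = 13 ⇒ p = 13/14, and the value is (1)·(13/14) − 6 = -71/14.
For Column: with q = P(C2), equating A's and B's payoffs gives q − 6 = −13q + 7 ⇒ q = 13/14.

-71/14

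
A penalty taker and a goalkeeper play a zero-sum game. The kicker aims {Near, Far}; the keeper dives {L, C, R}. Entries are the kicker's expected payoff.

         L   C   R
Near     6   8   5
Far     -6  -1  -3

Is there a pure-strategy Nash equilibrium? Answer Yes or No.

Row minima: Near → 5, Far → -6; maximin = 5.
Column maxima: L → 6, C → 8, R → 5; minimax = 5.
maximin = minimax = 5, so a saddle point exists.

Yes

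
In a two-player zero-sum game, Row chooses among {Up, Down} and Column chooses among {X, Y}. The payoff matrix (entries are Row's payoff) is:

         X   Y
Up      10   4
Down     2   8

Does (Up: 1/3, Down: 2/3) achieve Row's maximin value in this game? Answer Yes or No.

No

Against X this mix gives (1/3)·10 + (2/3)·2 = 14/3.
Against Y this mix gives (1/3)·4 + (2/3)·8 = 20/3.
Column will play X, holding Row to 14/3. Shifting weight toward the row that does better against X would raise this floor (the equalizing mix achieves 6 against both X and Y), so the proposed strategy is not optimal.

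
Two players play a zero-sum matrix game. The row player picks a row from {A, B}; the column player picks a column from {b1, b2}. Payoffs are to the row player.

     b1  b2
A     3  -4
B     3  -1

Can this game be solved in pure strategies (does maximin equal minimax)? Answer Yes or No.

Row minima: A → -4, B → -1; maximin = -1.
Column maxima: b1 → 3, b2 → -1; minimax = -1.
maximin = minimax = -1, so a saddle point exists.

Yes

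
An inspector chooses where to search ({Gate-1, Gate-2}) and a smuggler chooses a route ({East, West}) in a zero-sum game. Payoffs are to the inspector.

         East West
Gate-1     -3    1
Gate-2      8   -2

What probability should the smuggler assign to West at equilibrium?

Row minima: Gate-1 → -3, Gate-2 → -2; maximin = -2.
Column maxima: East → 8, West → 1; minimax = 1.
-2 ≠ 1, so there is no saddle point; optimal play is mixed.
Let the inspector play Gate-1 with probability p. Expected payoff against East: (-3)p + 8(1−p) = −11p + 8; against West: 1p + (-2)(1−p) = 3p − 2.
Setting these equal: −11p + 8 = 3p − 2 ⇒ −14p = -10 ⇒ p = 5/7, and the value is (-11)·(5/7) + 8 = 1/7.
For the smuggler: with q = P(East), equating Gate-1's and Gate-2's payoffs gives −4q + 1 = 10q − 2 ⇒ q = 3/14.

11/14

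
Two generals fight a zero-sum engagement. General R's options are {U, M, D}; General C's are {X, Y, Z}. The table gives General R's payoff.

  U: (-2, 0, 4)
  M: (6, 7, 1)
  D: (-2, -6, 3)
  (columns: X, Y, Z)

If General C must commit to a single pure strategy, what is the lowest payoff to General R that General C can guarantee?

Column maxima: X → 6, Y → 7, Z → 4.
The smallest of these is 4.

4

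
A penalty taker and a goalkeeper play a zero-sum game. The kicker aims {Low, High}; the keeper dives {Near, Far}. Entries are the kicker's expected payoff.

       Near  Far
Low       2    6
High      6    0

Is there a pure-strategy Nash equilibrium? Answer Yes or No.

No

Row minima: Low → 2, High → 0; maximin = 2.
Column maxima: Near → 6, Far → 6; minimax = 6.
2 ≠ 6, so no pure-strategy equilibrium exists.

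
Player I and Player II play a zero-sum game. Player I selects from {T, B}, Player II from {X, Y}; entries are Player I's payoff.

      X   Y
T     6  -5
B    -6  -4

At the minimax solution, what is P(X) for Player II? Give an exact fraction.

Row minima: T → -5, B → -6; maximin = -5.
Column maxima: X → 6, Y → -4; minimax = -4.
-5 ≠ -4, so there is no saddle point; optimal play is mixed.
Let Player I play T with probability p. Expected payoff against X: 6p + (-6)(1−p) = 12p − 6; against Y: (-5)p + (-4)(1−p) = −p − 4.
Setting these equal: 12p − 6 = −p − 4 ⇒ 13p = 2 ⇒ p = 2/13, and the value is (12)·(2/13) − 6 = -54/13.
For Player II: with q = P(X), equating T's and B's payoffs gives 11q − 5 = −2q − 4 ⇒ q = 1/13.

1/13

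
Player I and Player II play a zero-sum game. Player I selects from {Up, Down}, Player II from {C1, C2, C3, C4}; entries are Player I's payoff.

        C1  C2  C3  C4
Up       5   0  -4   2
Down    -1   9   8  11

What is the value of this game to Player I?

Row minima: Up → -4, Down → -1; maximin = -1.
Column maxima: C1 → 5, C2 → 9, C3 → 8, C4 → 11; minimax = 5.
-1 ≠ 5, so there is no saddle point; optimal play is mixed.
C2 is strictly dominated by C3 (it gives Player I strictly more in every row), so Player II never plays it.
C4 is strictly dominated by C3 (it gives Player I strictly more in every row), so Player II never plays it.
On the remaining 2×2 (Up, Down vs C1, C3):
Let Player I play Up with probability p. Expected payoff against C1: 5p + (-1)(1−p) = 6p − 1; against C3: (-4)p + 8(1−p) = −12p + 8.
Setting these equal: 6p − 1 = −12p + 8 ⇒ 18p = 9 ⇒ p = 1/2, and the value is (6)·(1/2) − 1 = 2.
For Player II: with q = P(C1), equating Up's and Down's payoffs gives 9q − 4 = −9q + 8 ⇒ q = 2/3.

2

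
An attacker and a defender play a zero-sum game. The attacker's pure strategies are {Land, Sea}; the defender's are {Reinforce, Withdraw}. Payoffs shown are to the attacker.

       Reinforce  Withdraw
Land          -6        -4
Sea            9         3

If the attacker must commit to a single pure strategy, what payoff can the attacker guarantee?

Row minima: Land → -6, Sea → 3.
The best of these is 3.

3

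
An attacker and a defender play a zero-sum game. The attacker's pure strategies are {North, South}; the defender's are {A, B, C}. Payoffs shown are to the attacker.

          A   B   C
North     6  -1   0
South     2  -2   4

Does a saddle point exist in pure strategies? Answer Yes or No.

Yes

Row minima: North → -1, South → -2; maximin = -1.
Column maxima: A → 6, B → -1, C → 4; minimax = -1.
maximin = minimax = -1, so a saddle point exists.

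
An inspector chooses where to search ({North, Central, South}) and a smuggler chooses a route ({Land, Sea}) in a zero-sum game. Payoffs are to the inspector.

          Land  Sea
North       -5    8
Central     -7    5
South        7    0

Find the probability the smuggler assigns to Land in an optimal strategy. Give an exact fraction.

2/5

Row minima: North → -5, Central → -7, South → 0; maximin = 0.
Column maxima: Land → 7, Sea → 8; minimax = 7.
0 ≠ 7, so there is no saddle point; optimal play is mixed.
Central is strictly dominated by North, so the inspector never plays it.
On the remaining 2×2 (North, South vs Land, Sea):
Let the inspector play North with probability p. Expected payoff against Land: (-5)p + 7(1−p) = −12p + 7; against Sea: 8p + 0(1−p) = 8p.
Setting these equal: −12p + 7 = 8p ⇒ −20p = -7 ⇒ p = 7/20, and the value is (-12)·(7/20) + 7 = 14/5.
For the smuggler: with q = P(Land), equating North's and South's payoffs gives −13q + 8 = 7q ⇒ q = 2/5.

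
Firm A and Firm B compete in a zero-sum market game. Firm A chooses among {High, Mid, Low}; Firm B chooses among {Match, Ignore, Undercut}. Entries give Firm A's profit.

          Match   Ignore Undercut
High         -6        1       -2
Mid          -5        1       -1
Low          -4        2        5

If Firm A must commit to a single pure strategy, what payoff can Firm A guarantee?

-4

Row minima: High → -6, Mid → -5, Low → -4.
The best of these is -4.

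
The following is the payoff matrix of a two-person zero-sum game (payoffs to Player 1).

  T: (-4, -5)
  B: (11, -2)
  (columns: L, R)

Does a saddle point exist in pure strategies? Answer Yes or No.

Yes

Row minima: T → -5, B → -2; maximin = -2.
Column maxima: L → 11, R → -2; minimax = -2.
maximin = minimax = -2, so a saddle point exists.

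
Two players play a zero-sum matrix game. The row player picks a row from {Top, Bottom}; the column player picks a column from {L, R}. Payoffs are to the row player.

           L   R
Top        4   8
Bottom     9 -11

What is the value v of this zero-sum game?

29/6

Row minima: Top → 4, Bottom → -11; maximin = 4.
Column maxima: L → 9, R → 8; minimax = 8.
4 ≠ 8, so there is no saddle point; optimal play is mixed.
Let the row player play Top with probability p. Expected payoff against L: 4p + 9(1−p) = −5p + 9; against R: 8p + (-11)(1−p) = 19p − 11.
Setting these equal: −5p + 9 = 19p − 11 ⇒ −24p = -20 ⇒ p = 5/6, and the value is (-5)·(5/6) + 9 = 29/6.
For the column player: with q = P(L), equating Top's and Bottom's payoffs gives −4q + 8 = 20q − 11 ⇒ q = 19/24.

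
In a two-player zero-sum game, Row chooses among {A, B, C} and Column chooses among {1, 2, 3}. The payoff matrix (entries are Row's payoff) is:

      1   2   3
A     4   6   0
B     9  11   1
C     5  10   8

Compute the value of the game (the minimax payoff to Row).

Row minima: A → 0, B → 1, C → 5; maximin = 5.
Column maxima: 1 → 9, 2 → 11, 3 → 8; minimax = 8.
5 ≠ 8, so there is no saddle point; optimal play is mixed.
A is strictly dominated by B, so Row never plays it.
2 is strictly dominated by 1 (it gives Row strictly more in every row), so Column never plays it.
On the remaining 2×2 (B, C vs 1, 3):
Let Row play B with probability p. Expected payoff against 1: 9p + 5(1−p) = 4p + 5; against 3: 1p + 8(1−p) = −7p + 8.
Setting these equal: 4p + 5 = −7p + 8 ⇒ 11p = 3 ⇒ p = 3/11, and the value is (4)·(3/11) + 5 = 67/11.
For Column: with q = P(1), equating B's and C's payoffs gives 8q + 1 = −3q + 8 ⇒ q = 7/11.

67/11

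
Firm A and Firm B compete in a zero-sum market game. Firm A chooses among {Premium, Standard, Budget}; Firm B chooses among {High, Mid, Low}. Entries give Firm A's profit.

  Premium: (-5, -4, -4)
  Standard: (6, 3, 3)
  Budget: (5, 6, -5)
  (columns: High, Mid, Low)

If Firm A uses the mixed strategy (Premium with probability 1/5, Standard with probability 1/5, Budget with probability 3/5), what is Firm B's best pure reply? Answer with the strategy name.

Low

If Firm B plays High, Firm A's expected payoff is (1/5)·(-5) + (1/5)·6 + (3/5)·5 = 16/5.
If Firm B plays Mid, Firm A's expected payoff is (1/5)·(-4) + (1/5)·3 + (3/5)·6 = 17/5.
If Firm B plays Low, Firm A's expected payoff is (1/5)·(-4) + (1/5)·3 + (3/5)·(-5) = -16/5.
Firm B minimizes Firm A's payoff; the smallest is -16/5, so the best response is Low.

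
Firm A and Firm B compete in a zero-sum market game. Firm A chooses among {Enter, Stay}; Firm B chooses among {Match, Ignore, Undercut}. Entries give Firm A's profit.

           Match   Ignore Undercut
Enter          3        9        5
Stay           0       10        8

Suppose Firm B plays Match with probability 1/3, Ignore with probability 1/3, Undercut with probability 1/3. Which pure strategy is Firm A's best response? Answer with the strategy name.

Stay

Expected payoff of Enter: (1/3)·3 + (1/3)·9 + (1/3)·5 = 17/3.
Expected payoff of Stay: (1/3)·0 + (1/3)·10 + (1/3)·8 = 6.
The largest is 6, so Firm A's best response is Stay.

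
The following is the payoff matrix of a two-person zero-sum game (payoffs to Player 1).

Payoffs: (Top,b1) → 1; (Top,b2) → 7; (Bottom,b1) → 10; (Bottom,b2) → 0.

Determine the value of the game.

35/8

Row minima: Top → 1, Bottom → 0; maximin = 1.
Column maxima: b1 → 10, b2 → 7; minimax = 7.
1 ≠ 7, so there is no saddle point; optimal play is mixed.
Let Player 1 play Top with probability p. Expected payoff against b1: 1p + 10(1−p) = −9p + 10; against b2: 7p + 0(1−p) = 7p.
Setting these equal: −9p + 10 = 7p ⇒ −16p = -10 ⇒ p = 5/8, and the value is (-9)·(5/8) + 10 = 35/8.
For Player 2: with q = P(b1), equating Top's and Bottom's payoffs gives −6q + 7 = 10q ⇒ q = 7/16.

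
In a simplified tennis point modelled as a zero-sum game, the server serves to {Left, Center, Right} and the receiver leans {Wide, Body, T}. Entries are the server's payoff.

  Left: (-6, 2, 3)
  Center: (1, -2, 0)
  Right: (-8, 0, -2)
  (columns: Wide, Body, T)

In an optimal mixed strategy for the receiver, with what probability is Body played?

Row minima: Left → -6, Center → -2, Right → -8; maximin = -2.
Column maxima: Wide → 1, Body → 2, T → 3; minimax = 1.
-2 ≠ 1, so there is no saddle point; optimal play is mixed.
Right is strictly dominated by Left, so the server never plays it.
With Right eliminated, T is strictly dominated by Body (it gives the server strictly more in every remaining row), so the receiver never plays it.
On the remaining 2×2 (Left, Center vs Wide, Body):
Let the server play Left with probability p. Expected payoff against Wide: (-6)p + 1(1−p) = −7p + 1; against Body: 2p + (-2)(1−p) = 4p − 2.
Setting these equal: −7p + 1 = 4p − 2 ⇒ −11p = -3 ⇒ p = 3/11, and the value is (-7)·(3/11) + 1 = -10/11.
For the receiver: with q = P(Wide), equating Left's and Center's payoffs gives −8q + 2 = 3q − 2 ⇒ q = 4/11.

7/11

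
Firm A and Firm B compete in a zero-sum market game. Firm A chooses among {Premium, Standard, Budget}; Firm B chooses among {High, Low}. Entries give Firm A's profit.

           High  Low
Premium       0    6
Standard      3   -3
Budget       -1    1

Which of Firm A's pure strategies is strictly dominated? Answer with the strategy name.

Premium gives a strictly higher payoff than Budget against every column: 0 > -1, 6 > 1.
So Budget is strictly dominated and Firm A never plays it.

Budget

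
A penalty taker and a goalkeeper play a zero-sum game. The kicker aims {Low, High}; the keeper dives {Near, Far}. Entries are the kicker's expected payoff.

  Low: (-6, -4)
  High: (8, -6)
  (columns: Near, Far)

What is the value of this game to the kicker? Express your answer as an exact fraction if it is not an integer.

-17/4

Row minima: Low → -6, High → -6; maximin = -6.
Column maxima: Near → 8, Far → -4; minimax = -4.
-6 ≠ -4, so there is no saddle point; optimal play is mixed.
Let the kicker play Low with probability p. Expected payoff against Near: (-6)p + 8(1−p) = −14p + 8; against Far: (-4)p + (-6)(1−p) = 2p − 6.
Setting these equal: −14p + 8 = 2p − 6 ⇒ −16p = -14 ⇒ p = 7/8, and the value is (-14)·(7/8) + 8 = -17/4.
For the keeper: with q = P(Near), equating Low's and High's payoffs gives −2q − 4 = 14q − 6 ⇒ q = 1/8.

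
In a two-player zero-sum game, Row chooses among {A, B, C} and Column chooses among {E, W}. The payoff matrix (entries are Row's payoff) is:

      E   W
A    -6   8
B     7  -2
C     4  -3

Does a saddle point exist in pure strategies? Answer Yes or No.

Row minima: A → -6, B → -2, C → -3; maximin = -2.
Column maxima: E → 7, W → 8; minimax = 7.
-2 ≠ 7, so no pure-strategy equilibrium exists.

No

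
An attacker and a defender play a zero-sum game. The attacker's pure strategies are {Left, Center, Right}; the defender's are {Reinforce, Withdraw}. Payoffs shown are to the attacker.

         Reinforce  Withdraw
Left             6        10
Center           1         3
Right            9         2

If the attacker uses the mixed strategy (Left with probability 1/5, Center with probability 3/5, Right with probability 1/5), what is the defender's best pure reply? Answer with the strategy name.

Reinforce

If the defender plays Reinforce, the attacker's expected payoff is (1/5)·6 + (3/5)·1 + (1/5)·9 = 18/5.
If the defender plays Withdraw, the attacker's expected payoff is (1/5)·10 + (3/5)·3 + (1/5)·2 = 21/5.
The defender minimizes the attacker's payoff; the smallest is 18/5, so the best response is Reinforce.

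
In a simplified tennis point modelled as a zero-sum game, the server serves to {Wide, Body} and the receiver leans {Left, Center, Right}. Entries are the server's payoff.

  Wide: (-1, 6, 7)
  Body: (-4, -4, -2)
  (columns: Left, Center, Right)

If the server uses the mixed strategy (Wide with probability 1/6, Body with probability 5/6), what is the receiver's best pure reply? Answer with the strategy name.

Left

If the receiver plays Left, the server's expected payoff is (1/6)·(-1) + (5/6)·(-4) = -7/2.
If the receiver plays Center, the server's expected payoff is (1/6)·6 + (5/6)·(-4) = -7/3.
If the receiver plays Right, the server's expected payoff is (1/6)·7 + (5/6)·(-2) = -1/2.
The receiver minimizes the server's payoff; the smallest is -7/2, so the best response is Left.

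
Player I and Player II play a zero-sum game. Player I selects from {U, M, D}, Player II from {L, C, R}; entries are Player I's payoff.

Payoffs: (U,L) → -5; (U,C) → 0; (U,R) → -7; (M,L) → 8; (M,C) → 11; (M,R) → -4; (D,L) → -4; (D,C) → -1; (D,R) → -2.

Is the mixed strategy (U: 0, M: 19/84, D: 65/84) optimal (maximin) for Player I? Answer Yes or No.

Against L this mix gives (19/84)·8 + (65/84)·(-4) = -9/7.
Against C this mix gives (19/84)·11 + (65/84)·(-1) = 12/7.
Against R this mix gives (19/84)·(-4) + (65/84)·(-2) = -103/42.
Player II will play R, holding Player I to -103/42. Shifting weight toward the row that does better against R would raise this floor (the equalizing mix achieves -16/7 against both R and L), so the proposed strategy is not optimal.

No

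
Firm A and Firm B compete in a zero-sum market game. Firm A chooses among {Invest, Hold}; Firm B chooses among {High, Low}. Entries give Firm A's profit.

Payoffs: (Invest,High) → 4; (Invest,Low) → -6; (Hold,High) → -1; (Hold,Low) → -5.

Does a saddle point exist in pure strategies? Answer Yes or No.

Yes

Row minima: Invest → -6, Hold → -5; maximin = -5.
Column maxima: High → 4, Low → -5; minimax = -5.
maximin = minimax = -5, so a saddle point exists.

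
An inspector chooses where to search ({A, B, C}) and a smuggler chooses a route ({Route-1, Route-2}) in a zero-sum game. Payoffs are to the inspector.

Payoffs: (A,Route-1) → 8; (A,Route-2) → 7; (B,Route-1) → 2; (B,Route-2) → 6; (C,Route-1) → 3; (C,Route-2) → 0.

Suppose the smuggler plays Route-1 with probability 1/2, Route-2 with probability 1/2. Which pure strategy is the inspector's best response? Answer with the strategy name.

A

Expected payoff of A: (1/2)·8 + (1/2)·7 = 15/2.
Expected payoff of B: (1/2)·2 + (1/2)·6 = 4.
Expected payoff of C: (1/2)·3 + (1/2)·0 = 3/2.
The largest is 15/2, so the inspector's best response is A.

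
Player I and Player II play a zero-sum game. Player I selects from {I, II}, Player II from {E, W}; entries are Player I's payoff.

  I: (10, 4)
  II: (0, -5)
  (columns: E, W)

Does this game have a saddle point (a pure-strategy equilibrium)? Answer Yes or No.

Row minima: I → 4, II → -5; maximin = 4.
Column maxima: E → 10, W → 4; minimax = 4.
maximin = minimax = 4, so a saddle point exists.

Yes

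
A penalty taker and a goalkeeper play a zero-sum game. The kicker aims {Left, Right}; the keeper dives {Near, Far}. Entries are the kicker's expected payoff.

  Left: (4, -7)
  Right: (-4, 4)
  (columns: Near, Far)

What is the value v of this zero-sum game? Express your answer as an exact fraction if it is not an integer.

Row minima: Left → -7, Right → -4; maximin = -4.
Column maxima: Near → 4, Far → 4; minimax = 4.
-4 ≠ 4, so there is no saddle point; optimal play is mixed.
Let the kicker play Left with probability p. Expected payoff against Near: 4p + (-4)(1−p) = 8p − 4; against Far: (-7)p + 4(1−p) = −11p + 4.
Setting these equal: 8p − 4 = −11p + 4 ⇒ 19p = 8 ⇒ p = 8/19, and the value is (8)·(8/19) − 4 = -12/19.
For the keeper: with q = P(Near), equating Left's and Right's payoffs gives 11q − 7 = −8q + 4 ⇒ q = 11/19.

-12/19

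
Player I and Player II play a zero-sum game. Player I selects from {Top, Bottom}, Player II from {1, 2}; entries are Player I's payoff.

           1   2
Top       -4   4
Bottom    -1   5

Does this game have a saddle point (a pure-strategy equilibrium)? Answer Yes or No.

Row minima: Top → -4, Bottom → -1; maximin = -1.
Column maxima: 1 → -1, 2 → 5; minimax = -1.
maximin = minimax = -1, so a saddle point exists.

Yes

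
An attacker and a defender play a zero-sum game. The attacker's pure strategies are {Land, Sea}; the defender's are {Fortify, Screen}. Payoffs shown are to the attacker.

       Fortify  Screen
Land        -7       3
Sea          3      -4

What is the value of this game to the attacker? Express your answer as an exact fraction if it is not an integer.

-19/17

Row minima: Land → -7, Sea → -4; maximin = -4.
Column maxima: Fortify → 3, Screen → 3; minimax = 3.
-4 ≠ 3, so there is no saddle point; optimal play is mixed.
Let the attacker play Land with probability p. Expected payoff against Fortify: (-7)p + 3(1−p) = −10p + 3; against Screen: 3p + (-4)(1−p) = 7p − 4.
Setting these equal: −10p + 3 = 7p − 4 ⇒ −17p = -7 ⇒ p = 7/17, and the value is (-10)·(7/17) + 3 = -19/17.
For the defender: with q = P(Fortify), equating Land's and Sea's payoffs gives −10q + 3 = 7q − 4 ⇒ q = 7/17.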